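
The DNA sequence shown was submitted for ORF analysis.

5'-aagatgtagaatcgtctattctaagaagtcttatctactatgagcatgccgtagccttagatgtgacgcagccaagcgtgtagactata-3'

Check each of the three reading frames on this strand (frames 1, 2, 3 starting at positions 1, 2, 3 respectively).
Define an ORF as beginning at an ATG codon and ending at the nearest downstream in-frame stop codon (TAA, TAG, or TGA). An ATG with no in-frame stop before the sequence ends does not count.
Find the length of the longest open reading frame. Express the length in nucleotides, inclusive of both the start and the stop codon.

Frame 1: AAG ATG TAG AAT CGT CTA TTC TAA GAA GTC TTA TCT ACT ATG AGC ATG CCG TAG CCT TAG ATG TGA CGC AGC CAA GCG TGT AGA CTA — ATG at 4, stop TAG at 7 → 6 nt; ATG at 40, stop TAG at 52 → 15 nt; ATG at 46, stop TAG at 52 → 9 nt; ATG at 61, stop TGA at 64 → 6 nt.
Frame 2: AGA TGT AGA ATC GTC TAT TCT AAG AAG TCT TAT CTA CTA TGA GCA TGC CGT AGC CTT AGA TGT GAC GCA GCC AAG CGT GTA GAC TAT — no ATG→stop ORF.
Frame 3: GAT GTA GAA TCG TCT ATT CTA AGA AGT CTT ATC TAC TAT GAG CAT GCC GTA GCC TTA GAT GTG ACG CAG CCA AGC GTG TAG ACT ATA — no ATG→stop ORF.
Longest: frame 1, positions 40–54, 15 nt = 5 codons = 4 aa. → 15 nucleotides.

15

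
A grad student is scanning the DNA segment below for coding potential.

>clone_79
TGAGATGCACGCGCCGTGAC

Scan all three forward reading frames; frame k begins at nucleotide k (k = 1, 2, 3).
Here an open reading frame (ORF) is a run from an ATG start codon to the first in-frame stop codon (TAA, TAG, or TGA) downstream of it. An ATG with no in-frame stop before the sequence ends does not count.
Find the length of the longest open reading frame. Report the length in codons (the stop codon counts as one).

5

Frame 1: TGA GAT GCA CGC GCC GTG — no ATG→stop ORF.
Frame 2: GAG ATG CAC GCG CCG TGA — ATG at 5, stop TGA at 17 → 15 nt.
Frame 3: AGA TGC ACG CGC CGT GAC — no ATG→stop ORF.
Longest: frame 2, positions 5–19, 15 nt = 5 codons = 4 aa. → 5 codons.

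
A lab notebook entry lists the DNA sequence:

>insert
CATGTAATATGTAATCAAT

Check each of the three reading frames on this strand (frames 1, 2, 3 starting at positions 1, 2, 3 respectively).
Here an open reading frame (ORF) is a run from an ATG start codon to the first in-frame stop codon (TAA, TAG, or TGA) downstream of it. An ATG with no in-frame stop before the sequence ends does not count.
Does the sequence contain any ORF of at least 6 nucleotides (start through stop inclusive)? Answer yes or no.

Frame 1: CAT GTA ATA TGT AAT CAA — no ATG→stop ORF.
Frame 2: ATG TAA TAT GTA ATC AAT — ATG at 2, stop TAA at 5 → 6 nt.
Frame 3: TGT AAT ATG TAA TCA — ATG at 9, stop TAA at 12 → 6 nt.
Frame 2 has an ORF of 6 nucleotides (positions 2–7) ≥ 6, so yes.

yes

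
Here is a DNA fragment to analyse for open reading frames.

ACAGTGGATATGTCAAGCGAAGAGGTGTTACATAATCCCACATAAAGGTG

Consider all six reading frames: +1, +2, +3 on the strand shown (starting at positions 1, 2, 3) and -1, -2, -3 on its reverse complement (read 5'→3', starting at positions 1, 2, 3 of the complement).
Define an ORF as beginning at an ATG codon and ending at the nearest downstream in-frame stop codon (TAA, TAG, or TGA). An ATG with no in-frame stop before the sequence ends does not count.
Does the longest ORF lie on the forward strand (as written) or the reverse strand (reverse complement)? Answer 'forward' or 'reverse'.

Reverse complement (5'→3'): CACCTTTATGTGGGATTATGTAACACCTCTTCGCTTGACATATCCACTGT
Frame +1: ACA GTG GAT ATG TCA AGC GAA GAG GTG TTA CAT AAT CCC ACA TAA AGG — ATG at 10, stop TAA at 43 → 36 nt.
Frame +2: CAG TGG ATA TGT CAA GCG AAG AGG TGT TAC ATA ATC CCA CAT AAA GGT — no ATG→stop ORF.
Frame +3: AGT GGA TAT GTC AAG CGA AGA GGT GTT ACA TAA TCC CAC ATA AAG GTG — no ATG→stop ORF.
Frame -1: CAC CTT TAT GTG GGA TTA TGT AAC ACC TCT TCG CTT GAC ATA TCC ACT — no ATG→stop ORF.
Frame -2: ACC TTT ATG TGG GAT TAT GTA ACA CCT CTT CGC TTG ACA TAT CCA CTG — no ATG→stop ORF.
Frame -3: CCT TTA TGT GGG ATT ATG TAA CAC CTC TTC GCT TGA CAT ATC CAC TGT — ATG at 18, stop TAA at 21 → 6 nt.
Forward-strand max 36 nt; reverse-strand max 6 nt. The forward strand has the longer ORF.

forward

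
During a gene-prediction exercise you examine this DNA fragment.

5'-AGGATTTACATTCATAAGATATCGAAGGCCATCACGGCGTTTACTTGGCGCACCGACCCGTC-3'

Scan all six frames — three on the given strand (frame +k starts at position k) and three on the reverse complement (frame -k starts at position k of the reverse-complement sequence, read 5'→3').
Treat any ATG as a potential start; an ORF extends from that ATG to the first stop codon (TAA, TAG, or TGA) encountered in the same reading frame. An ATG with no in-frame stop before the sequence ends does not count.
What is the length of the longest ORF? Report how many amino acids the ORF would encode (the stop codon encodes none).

Reverse complement (5'→3'): GACGGGTCGGTGCGCCAAGTAAACGCCGTGATGGCCTTCGATATCTTATGAATGTAAATCCT
Frame +1: AGG ATT TAC ATT CAT AAG ATA TCG AAG GCC ATC ACG GCG TTT ACT TGG CGC ACC GAC CCG — no ATG→stop ORF.
Frame +2: GGA TTT ACA TTC ATA AGA TAT CGA AGG CCA TCA CGG CGT TTA CTT GGC GCA CCG ACC CGT — no ATG→stop ORF.
Frame +3: GAT TTA CAT TCA TAA GAT ATC GAA GGC CAT CAC GGC GTT TAC TTG GCG CAC CGA CCC GTC — no ATG→stop ORF.
Frame -1: GAC GGG TCG GTG CGC CAA GTA AAC GCC GTG ATG GCC TTC GAT ATC TTA TGA ATG TAA ATC — ATG at 31, stop TGA at 49 → 21 nt; ATG at 52, stop TAA at 55 → 6 nt.
Frame -2: ACG GGT CGG TGC GCC AAG TAA ACG CCG TGA TGG CCT TCG ATA TCT TAT GAA TGT AAA TCC — no ATG→stop ORF.
Frame -3: CGG GTC GGT GCG CCA AGT AAA CGC CGT GAT GGC CTT CGA TAT CTT ATG AAT GTA AAT CCT — no ATG→stop ORF.
Longest: frame -1, positions 31–51, 21 nt = 7 codons = 6 aa. → 6 amino acids.

6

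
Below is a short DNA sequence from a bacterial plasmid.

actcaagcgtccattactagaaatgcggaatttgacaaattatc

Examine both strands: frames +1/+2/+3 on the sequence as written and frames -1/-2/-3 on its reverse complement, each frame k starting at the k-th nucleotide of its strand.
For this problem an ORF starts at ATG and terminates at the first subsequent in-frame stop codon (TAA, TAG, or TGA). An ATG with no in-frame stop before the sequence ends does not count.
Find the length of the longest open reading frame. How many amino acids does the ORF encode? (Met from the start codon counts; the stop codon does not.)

3

Reverse complement (5'→3'): GATAATTTGTCAAATTCCGCATTTCTAGTAATGGACGCTTGAGT
Frame +1: ACT CAA GCG TCC ATT ACT AGA AAT GCG GAA TTT GAC AAA TTA — no ATG→stop ORF.
Frame +2: CTC AAG CGT CCA TTA CTA GAA ATG CGG AAT TTG ACA AAT TAT — no ATG→stop ORF.
Frame +3: TCA AGC GTC CAT TAC TAG AAA TGC GGA ATT TGA CAA ATT ATC — no ATG→stop ORF.
Frame -1: GAT AAT TTG TCA AAT TCC GCA TTT CTA GTA ATG GAC GCT TGA — ATG at 31, stop TGA at 40 → 12 nt.
Frame -2: ATA ATT TGT CAA ATT CCG CAT TTC TAG TAA TGG ACG CTT GAG — no ATG→stop ORF.
Frame -3: TAA TTT GTC AAA TTC CGC ATT TCT AGT AAT GGA CGC TTG AGT — no ATG→stop ORF.
Longest: frame -1, positions 31–42, 12 nt = 4 codons = 3 aa. → 3 amino acids.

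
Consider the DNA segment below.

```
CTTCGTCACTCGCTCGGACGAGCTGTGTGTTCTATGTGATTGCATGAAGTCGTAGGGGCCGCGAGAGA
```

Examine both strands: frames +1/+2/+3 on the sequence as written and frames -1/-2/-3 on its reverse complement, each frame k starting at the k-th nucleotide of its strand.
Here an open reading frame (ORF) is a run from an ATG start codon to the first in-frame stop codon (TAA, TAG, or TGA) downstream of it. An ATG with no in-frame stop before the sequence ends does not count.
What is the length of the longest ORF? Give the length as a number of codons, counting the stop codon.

4

Reverse complement (5'→3'): TCTCTCGCGGCCCCTACGACTTCATGCAATCACATAGAACACACAGCTCGTCCGAGCGAGTGACGAAG
Frame +1: CTT CGT CAC TCG CTC GGA CGA GCT GTG TGT TCT ATG TGA TTG CAT GAA GTC GTA GGG GCC GCG AGA — ATG at 34, stop TGA at 37 → 6 nt.
Frame +2: TTC GTC ACT CGC TCG GAC GAG CTG TGT GTT CTA TGT GAT TGC ATG AAG TCG TAG GGG CCG CGA GAG — ATG at 44, stop TAG at 53 → 12 nt.
Frame +3: TCG TCA CTC GCT CGG ACG AGC TGT GTG TTC TAT GTG ATT GCA TGA AGT CGT AGG GGC CGC GAG AGA — no ATG→stop ORF.
Frame -1: TCT CTC GCG GCC CCT ACG ACT TCA TGC AAT CAC ATA GAA CAC ACA GCT CGT CCG AGC GAG TGA CGA — no ATG→stop ORF.
Frame -2: CTC TCG CGG CCC CTA CGA CTT CAT GCA ATC ACA TAG AAC ACA CAG CTC GTC CGA GCG AGT GAC GAA — no ATG→stop ORF.
Frame -3: TCT CGC GGC CCC TAC GAC TTC ATG CAA TCA CAT AGA ACA CAC AGC TCG TCC GAG CGA GTG ACG AAG — no ATG→stop ORF.
Longest: frame +2, positions 44–55, 12 nt = 4 codons = 3 aa. → 4 codons.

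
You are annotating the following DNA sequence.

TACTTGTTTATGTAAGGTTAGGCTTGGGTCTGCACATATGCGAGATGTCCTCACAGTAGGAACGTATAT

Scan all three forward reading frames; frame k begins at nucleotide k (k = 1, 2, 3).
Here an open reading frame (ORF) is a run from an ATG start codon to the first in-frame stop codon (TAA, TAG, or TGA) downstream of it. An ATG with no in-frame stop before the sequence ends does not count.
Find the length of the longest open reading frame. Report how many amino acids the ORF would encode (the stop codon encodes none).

Frame 1: TAC TTG TTT ATG TAA GGT TAG GCT TGG GTC TGC ACA TAT GCG AGA TGT CCT CAC AGT AGG AAC GTA TAT — ATG at 10, stop TAA at 13 → 6 nt.
Frame 2: ACT TGT TTA TGT AAG GTT AGG CTT GGG TCT GCA CAT ATG CGA GAT GTC CTC ACA GTA GGA ACG TAT — no ATG→stop ORF.
Frame 3: CTT GTT TAT GTA AGG TTA GGC TTG GGT CTG CAC ATA TGC GAG ATG TCC TCA CAG TAG GAA CGT ATA — ATG at 45, stop TAG at 57 → 15 nt.
Longest: frame 3, positions 45–59, 15 nt = 5 codons = 4 aa. → 4 amino acids.

4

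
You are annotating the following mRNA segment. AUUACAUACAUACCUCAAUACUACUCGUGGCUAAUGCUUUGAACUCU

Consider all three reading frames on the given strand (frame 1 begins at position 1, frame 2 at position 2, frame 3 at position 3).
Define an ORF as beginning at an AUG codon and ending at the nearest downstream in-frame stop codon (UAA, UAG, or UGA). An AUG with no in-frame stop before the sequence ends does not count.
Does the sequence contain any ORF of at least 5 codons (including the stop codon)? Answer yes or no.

no

Frame 1: AUU ACA UAC AUA CCU CAA UAC UAC UCG UGG CUA AUG CUU UGA ACU — AUG at 34, stop UGA at 40 → 9 nt.
Frame 2: UUA CAU ACA UAC CUC AAU ACU ACU CGU GGC UAA UGC UUU GAA CUC — no AUG→stop ORF.
Frame 3: UAC AUA CAU ACC UCA AUA CUA CUC GUG GCU AAU GCU UUG AAC UCU — no AUG→stop ORF.
Largest ORF found is 3 codons < 5, so no.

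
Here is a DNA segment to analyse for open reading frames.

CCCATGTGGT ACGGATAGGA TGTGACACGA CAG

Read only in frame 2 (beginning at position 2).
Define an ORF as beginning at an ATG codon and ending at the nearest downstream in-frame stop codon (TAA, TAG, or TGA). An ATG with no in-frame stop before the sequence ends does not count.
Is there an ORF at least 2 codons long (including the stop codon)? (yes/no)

Frame 2: CCA TGT GGT ACG GAT AGG ATG TGA CAC GAC — ATG at 20, stop TGA at 23 → 6 nt.
Frame 2 has an ORF of 2 codons (positions 20–25) ≥ 2, so yes.

yes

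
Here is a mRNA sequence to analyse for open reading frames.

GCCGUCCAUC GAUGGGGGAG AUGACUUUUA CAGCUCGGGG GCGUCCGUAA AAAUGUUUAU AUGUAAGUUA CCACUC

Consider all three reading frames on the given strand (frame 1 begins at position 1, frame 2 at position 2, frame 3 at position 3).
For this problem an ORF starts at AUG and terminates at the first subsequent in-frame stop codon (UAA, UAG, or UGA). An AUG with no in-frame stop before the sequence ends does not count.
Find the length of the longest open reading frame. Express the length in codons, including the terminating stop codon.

13

Frame 1: GCC GUC CAU CGA UGG GGG AGA UGA CUU UUA CAG CUC GGG GGC GUC CGU AAA AAU GUU UAU AUG UAA GUU ACC ACU — AUG at 61, stop UAA at 64 → 6 nt.
Frame 2: CCG UCC AUC GAU GGG GGA GAU GAC UUU UAC AGC UCG GGG GCG UCC GUA AAA AUG UUU AUA UGU AAG UUA CCA CUC — no AUG→stop ORF.
Frame 3: CGU CCA UCG AUG GGG GAG AUG ACU UUU ACA GCU CGG GGG CGU CCG UAA AAA UGU UUA UAU GUA AGU UAC CAC — AUG at 12, stop UAA at 48 → 39 nt; AUG at 21, stop UAA at 48 → 30 nt.
Longest: frame 3, positions 12–50, 39 nt = 13 codons = 12 aa. → 13 codons.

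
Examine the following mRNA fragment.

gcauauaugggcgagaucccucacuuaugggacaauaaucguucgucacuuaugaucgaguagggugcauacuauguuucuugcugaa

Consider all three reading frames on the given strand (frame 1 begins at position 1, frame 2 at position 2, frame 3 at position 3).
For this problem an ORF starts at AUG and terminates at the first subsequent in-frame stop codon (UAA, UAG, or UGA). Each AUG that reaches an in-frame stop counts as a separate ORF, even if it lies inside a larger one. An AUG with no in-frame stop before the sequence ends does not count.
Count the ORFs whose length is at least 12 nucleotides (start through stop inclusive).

3

Frame 1: GCA UAU AUG GGC GAG AUC CCU CAC UUA UGG GAC AAU AAU CGU UCG UCA CUU AUG AUC GAG UAG GGU GCA UAC UAU GUU UCU UGC UGA — AUG at 7, stop UAG at 61 → 57 nt; AUG at 52, stop UAG at 61 → 12 nt.
Frame 2: CAU AUA UGG GCG AGA UCC CUC ACU UAU GGG ACA AUA AUC GUU CGU CAC UUA UGA UCG AGU AGG GUG CAU ACU AUG UUU CUU GCU GAA — no AUG→stop ORF.
Frame 3: AUA UAU GGG CGA GAU CCC UCA CUU AUG GGA CAA UAA UCG UUC GUC ACU UAU GAU CGA GUA GGG UGC AUA CUA UGU UUC UUG CUG — AUG at 27, stop UAA at 36 → 12 nt.
ORFs ≥ 12 nucleotides: frame 1 7–63 (57 nucleotides), frame 1 52–63 (12 nucleotides), frame 3 27–38 (12 nucleotides). Count = 3.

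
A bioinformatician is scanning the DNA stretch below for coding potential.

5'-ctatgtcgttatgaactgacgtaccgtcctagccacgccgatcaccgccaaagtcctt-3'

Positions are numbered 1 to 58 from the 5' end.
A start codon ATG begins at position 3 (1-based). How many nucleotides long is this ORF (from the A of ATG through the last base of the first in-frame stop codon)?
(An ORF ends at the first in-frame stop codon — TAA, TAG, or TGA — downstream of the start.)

Codons from position 3: ATG (3–5), TCG (6–8), TTA (9–11), TGA (12–14).
TGA is the first in-frame stop; ORF spans 3–14, 12 nucleotides.

12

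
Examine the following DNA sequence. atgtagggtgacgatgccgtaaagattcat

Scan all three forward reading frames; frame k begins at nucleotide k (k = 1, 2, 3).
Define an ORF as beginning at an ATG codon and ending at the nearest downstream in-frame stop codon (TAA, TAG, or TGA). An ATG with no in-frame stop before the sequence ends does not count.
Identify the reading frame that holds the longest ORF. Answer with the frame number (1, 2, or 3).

Frame 1: ATG TAG GGT GAC GAT GCC GTA AAG ATT CAT — ATG at 1, stop TAG at 4 → 6 nt.
Frame 2: TGT AGG GTG ACG ATG CCG TAA AGA TTC — ATG at 14, stop TAA at 20 → 9 nt.
Frame 3: GTA GGG TGA CGA TGC CGT AAA GAT TCA — no ATG→stop ORF.
Longest ORF is 9 nt in frame 2 (positions 14–22).

2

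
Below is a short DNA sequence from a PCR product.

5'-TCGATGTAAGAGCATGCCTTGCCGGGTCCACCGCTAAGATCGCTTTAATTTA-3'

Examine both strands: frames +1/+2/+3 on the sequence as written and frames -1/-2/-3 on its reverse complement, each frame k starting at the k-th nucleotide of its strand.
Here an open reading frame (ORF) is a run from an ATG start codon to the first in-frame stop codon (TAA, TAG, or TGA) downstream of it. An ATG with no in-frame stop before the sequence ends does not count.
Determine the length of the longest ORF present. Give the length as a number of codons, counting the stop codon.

8

Reverse complement (5'→3'): TAAATTAAAGCGATCTTAGCGGTGGACCCGGCAAGGCATGCTCTTACATCGA
Frame +1: TCG ATG TAA GAG CAT GCC TTG CCG GGT CCA CCG CTA AGA TCG CTT TAA TTT — ATG at 4, stop TAA at 7 → 6 nt.
Frame +2: CGA TGT AAG AGC ATG CCT TGC CGG GTC CAC CGC TAA GAT CGC TTT AAT TTA — ATG at 14, stop TAA at 35 → 24 nt.
Frame +3: GAT GTA AGA GCA TGC CTT GCC GGG TCC ACC GCT AAG ATC GCT TTA ATT — no ATG→stop ORF.
Frame -1: TAA ATT AAA GCG ATC TTA GCG GTG GAC CCG GCA AGG CAT GCT CTT ACA TCG — no ATG→stop ORF.
Frame -2: AAA TTA AAG CGA TCT TAG CGG TGG ACC CGG CAA GGC ATG CTC TTA CAT CGA — no ATG→stop ORF.
Frame -3: AAT TAA AGC GAT CTT AGC GGT GGA CCC GGC AAG GCA TGC TCT TAC ATC — no ATG→stop ORF.
Longest: frame +2, positions 14–37, 24 nt = 8 codons = 7 aa. → 8 codons.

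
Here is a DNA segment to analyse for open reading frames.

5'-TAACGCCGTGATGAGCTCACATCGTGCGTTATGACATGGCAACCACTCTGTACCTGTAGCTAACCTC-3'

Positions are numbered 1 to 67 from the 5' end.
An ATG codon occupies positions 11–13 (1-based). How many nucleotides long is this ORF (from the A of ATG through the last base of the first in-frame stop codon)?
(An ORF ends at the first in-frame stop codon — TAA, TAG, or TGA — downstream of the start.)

24

Codons from position 11: ATG (11–13), AGC (14–16), TCA (17–19), CAT (20–22), CGT (23–25), GCG (26–28), TTA (29–31), TGA (32–34).
TGA is the first in-frame stop; ORF spans 11–34, 24 nucleotides.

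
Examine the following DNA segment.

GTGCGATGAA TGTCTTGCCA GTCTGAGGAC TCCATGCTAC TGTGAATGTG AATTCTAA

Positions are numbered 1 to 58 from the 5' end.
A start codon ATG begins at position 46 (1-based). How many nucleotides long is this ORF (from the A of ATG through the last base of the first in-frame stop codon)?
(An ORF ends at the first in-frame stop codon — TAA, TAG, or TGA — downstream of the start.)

Codons from position 46: ATG (46–48), TGA (49–51).
TGA is the first in-frame stop; ORF spans 46–51, 6 nucleotides.

6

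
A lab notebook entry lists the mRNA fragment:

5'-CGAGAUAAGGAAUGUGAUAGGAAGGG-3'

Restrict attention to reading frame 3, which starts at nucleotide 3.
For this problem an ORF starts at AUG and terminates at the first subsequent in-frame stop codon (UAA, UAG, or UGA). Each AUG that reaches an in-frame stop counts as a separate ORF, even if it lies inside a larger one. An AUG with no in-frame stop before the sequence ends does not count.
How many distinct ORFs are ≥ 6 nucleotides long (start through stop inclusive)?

Frame 3: AGA UAA GGA AUG UGA UAG GAA GGG — AUG at 12, stop UGA at 15 → 6 nt.
ORFs ≥ 6 nucleotides: frame 3 12–17 (6 nucleotides). Count = 1.

1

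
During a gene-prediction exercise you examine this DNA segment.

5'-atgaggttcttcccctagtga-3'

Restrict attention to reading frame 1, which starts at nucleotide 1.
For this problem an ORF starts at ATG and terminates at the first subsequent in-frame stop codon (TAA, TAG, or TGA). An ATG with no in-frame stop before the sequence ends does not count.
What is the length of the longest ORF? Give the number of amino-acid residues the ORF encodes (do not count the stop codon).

Frame 1: ATG AGG TTC TTC CCC TAG TGA — ATG at 1, stop TAG at 16 → 18 nt.
Longest: frame 1, positions 1–18, 18 nt = 6 codons = 5 aa. → 5 amino acids.

5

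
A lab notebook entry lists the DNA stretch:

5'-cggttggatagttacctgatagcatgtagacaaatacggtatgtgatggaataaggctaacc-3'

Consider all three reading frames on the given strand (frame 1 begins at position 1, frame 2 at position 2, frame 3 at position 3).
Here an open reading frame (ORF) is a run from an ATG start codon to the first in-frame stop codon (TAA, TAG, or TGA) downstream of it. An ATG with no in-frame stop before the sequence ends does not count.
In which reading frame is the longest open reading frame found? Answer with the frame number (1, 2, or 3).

Frame 1: CGG TTG GAT AGT TAC CTG ATA GCA TGT AGA CAA ATA CGG TAT GTG ATG GAA TAA GGC TAA — ATG at 46, stop TAA at 52 → 9 nt.
Frame 2: GGT TGG ATA GTT ACC TGA TAG CAT GTA GAC AAA TAC GGT ATG TGA TGG AAT AAG GCT AAC — ATG at 41, stop TGA at 44 → 6 nt.
Frame 3: GTT GGA TAG TTA CCT GAT AGC ATG TAG ACA AAT ACG GTA TGT GAT GGA ATA AGG CTA ACC — ATG at 24, stop TAG at 27 → 6 nt.
Longest ORF is 9 nt in frame 1 (positions 46–54).

1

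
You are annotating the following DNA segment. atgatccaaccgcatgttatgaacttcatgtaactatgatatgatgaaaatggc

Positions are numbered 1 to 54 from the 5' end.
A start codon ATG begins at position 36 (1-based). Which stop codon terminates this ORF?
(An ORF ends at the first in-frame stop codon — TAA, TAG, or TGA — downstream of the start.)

Codons from position 36: ATG (36–38), ATA (39–41), TGA (42–44).
The first in-frame stop codon is TGA.

TGA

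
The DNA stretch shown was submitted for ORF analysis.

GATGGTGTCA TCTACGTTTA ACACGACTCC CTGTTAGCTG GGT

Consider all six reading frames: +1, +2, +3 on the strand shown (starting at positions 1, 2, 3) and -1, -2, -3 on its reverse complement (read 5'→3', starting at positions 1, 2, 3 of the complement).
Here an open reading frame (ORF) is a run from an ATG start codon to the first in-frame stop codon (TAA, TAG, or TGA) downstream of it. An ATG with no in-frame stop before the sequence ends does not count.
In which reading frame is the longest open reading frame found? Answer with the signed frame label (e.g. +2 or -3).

Reverse complement (5'→3'): ACCCAGCTAACAGGGAGTCGTGTTAAACGTAGATGACACCATC
Frame +1: GAT GGT GTC ATC TAC GTT TAA CAC GAC TCC CTG TTA GCT GGG — no ATG→stop ORF.
Frame +2: ATG GTG TCA TCT ACG TTT AAC ACG ACT CCC TGT TAG CTG GGT — ATG at 2, stop TAG at 35 → 36 nt.
Frame +3: TGG TGT CAT CTA CGT TTA ACA CGA CTC CCT GTT AGC TGG — no ATG→stop ORF.
Frame -1: ACC CAG CTA ACA GGG AGT CGT GTT AAA CGT AGA TGA CAC CAT — no ATG→stop ORF.
Frame -2: CCC AGC TAA CAG GGA GTC GTG TTA AAC GTA GAT GAC ACC ATC — no ATG→stop ORF.
Frame -3: CCA GCT AAC AGG GAG TCG TGT TAA ACG TAG ATG ACA CCA — no ATG→stop ORF.
Longest ORF is 36 nt in frame +2 (positions 2–37).

+2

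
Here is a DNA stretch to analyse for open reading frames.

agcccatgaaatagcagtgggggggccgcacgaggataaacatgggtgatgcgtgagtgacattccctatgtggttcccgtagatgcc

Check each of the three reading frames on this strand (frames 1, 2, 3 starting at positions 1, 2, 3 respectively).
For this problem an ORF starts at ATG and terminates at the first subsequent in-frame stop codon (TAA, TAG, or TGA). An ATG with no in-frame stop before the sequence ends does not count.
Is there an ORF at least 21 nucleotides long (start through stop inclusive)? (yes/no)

Frame 1: AGC CCA TGA AAT AGC AGT GGG GGG GCC GCA CGA GGA TAA ACA TGG GTG ATG CGT GAG TGA CAT TCC CTA TGT GGT TCC CGT AGA TGC — ATG at 49, stop TGA at 58 → 12 nt.
Frame 2: GCC CAT GAA ATA GCA GTG GGG GGG CCG CAC GAG GAT AAA CAT GGG TGA TGC GTG AGT GAC ATT CCC TAT GTG GTT CCC GTA GAT GCC — no ATG→stop ORF.
Frame 3: CCC ATG AAA TAG CAG TGG GGG GGC CGC ACG AGG ATA AAC ATG GGT GAT GCG TGA GTG ACA TTC CCT ATG TGG TTC CCG TAG ATG — ATG at 6, stop TAG at 12 → 9 nt; ATG at 42, stop TGA at 54 → 15 nt; ATG at 69, stop TAG at 81 → 15 nt.
Largest ORF found is 15 nucleotides < 21, so no.

no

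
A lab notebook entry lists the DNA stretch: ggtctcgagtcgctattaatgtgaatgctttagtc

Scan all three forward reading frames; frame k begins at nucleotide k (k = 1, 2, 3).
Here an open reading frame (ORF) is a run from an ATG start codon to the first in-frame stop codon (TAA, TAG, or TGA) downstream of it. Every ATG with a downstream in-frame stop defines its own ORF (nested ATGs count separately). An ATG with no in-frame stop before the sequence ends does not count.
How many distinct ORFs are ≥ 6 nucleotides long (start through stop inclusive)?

2

Frame 1: GGT CTC GAG TCG CTA TTA ATG TGA ATG CTT TAG — ATG at 19, stop TGA at 22 → 6 nt; ATG at 25, stop TAG at 31 → 9 nt.
Frame 2: GTC TCG AGT CGC TAT TAA TGT GAA TGC TTT AGT — no ATG→stop ORF.
Frame 3: TCT CGA GTC GCT ATT AAT GTG AAT GCT TTA GTC — no ATG→stop ORF.
ORFs ≥ 6 nucleotides: frame 1 19–24 (6 nucleotides), frame 1 25–33 (9 nucleotides). Count = 2.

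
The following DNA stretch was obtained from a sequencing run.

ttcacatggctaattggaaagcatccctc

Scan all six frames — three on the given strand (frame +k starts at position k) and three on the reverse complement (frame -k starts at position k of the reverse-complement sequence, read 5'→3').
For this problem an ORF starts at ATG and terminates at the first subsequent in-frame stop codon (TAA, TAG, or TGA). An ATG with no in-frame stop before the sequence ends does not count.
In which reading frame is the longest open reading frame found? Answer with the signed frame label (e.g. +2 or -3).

-3

Reverse complement (5'→3'): GAGGGATGCTTTCCAATTAGCCATGTGAA
Frame +1: TTC ACA TGG CTA ATT GGA AAG CAT CCC — no ATG→stop ORF.
Frame +2: TCA CAT GGC TAA TTG GAA AGC ATC CCT — no ATG→stop ORF.
Frame +3: CAC ATG GCT AAT TGG AAA GCA TCC CTC — no ATG→stop ORF.
Frame -1: GAG GGA TGC TTT CCA ATT AGC CAT GTG — no ATG→stop ORF.
Frame -2: AGG GAT GCT TTC CAA TTA GCC ATG TGA — ATG at 23, stop TGA at 26 → 6 nt.
Frame -3: GGG ATG CTT TCC AAT TAG CCA TGT GAA — ATG at 6, stop TAG at 18 → 15 nt.
Longest ORF is 15 nt in frame -3 (positions 6–20).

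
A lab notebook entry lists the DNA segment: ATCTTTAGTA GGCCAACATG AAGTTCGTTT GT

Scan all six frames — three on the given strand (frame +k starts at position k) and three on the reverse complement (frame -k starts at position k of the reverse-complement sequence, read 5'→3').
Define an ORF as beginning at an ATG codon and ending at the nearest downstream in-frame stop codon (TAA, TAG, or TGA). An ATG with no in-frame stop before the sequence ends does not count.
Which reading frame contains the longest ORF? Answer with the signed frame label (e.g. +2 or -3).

-2

Reverse complement (5'→3'): ACAAACGAACTTCATGTTGGCCTACTAAAGAT
Frame +1: ATC TTT AGT AGG CCA ACA TGA AGT TCG TTT — no ATG→stop ORF.
Frame +2: TCT TTA GTA GGC CAA CAT GAA GTT CGT TTG — no ATG→stop ORF.
Frame +3: CTT TAG TAG GCC AAC ATG AAG TTC GTT TGT — no ATG→stop ORF.
Frame -1: ACA AAC GAA CTT CAT GTT GGC CTA CTA AAG — no ATG→stop ORF.
Frame -2: CAA ACG AAC TTC ATG TTG GCC TAC TAA AGA — ATG at 14, stop TAA at 26 → 15 nt.
Frame -3: AAA CGA ACT TCA TGT TGG CCT ACT AAA GAT — no ATG→stop ORF.
Longest ORF is 15 nt in frame -2 (positions 14–28).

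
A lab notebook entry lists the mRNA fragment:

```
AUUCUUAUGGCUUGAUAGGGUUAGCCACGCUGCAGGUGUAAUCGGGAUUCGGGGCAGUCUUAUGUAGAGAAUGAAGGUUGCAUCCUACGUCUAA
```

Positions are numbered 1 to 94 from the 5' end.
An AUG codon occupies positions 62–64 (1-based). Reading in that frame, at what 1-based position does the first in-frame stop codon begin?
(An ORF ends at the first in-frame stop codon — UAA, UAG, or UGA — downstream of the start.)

65

Codons from position 62: AUG (62–64), UAG (65–67).
UAG is a stop codon; it begins at position 65.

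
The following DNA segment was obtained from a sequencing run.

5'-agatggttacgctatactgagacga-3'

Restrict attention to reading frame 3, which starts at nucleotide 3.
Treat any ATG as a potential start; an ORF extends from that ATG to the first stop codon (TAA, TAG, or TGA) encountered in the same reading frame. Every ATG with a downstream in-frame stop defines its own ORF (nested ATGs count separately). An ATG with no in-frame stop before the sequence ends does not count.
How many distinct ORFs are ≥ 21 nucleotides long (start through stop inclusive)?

Frame 3: ATG GTT ACG CTA TAC TGA GAC — ATG at 3, stop TGA at 18 → 18 nt.
No ORF reaches 21 nucleotides. Count = 0.

0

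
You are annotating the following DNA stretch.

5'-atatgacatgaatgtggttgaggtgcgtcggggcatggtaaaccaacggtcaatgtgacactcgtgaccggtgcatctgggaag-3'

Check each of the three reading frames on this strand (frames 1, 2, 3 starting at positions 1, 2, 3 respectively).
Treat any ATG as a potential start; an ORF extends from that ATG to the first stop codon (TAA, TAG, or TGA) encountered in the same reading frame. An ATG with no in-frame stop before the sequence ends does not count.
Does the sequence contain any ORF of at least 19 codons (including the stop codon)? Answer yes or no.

Frame 1: ATA TGA CAT GAA TGT GGT TGA GGT GCG TCG GGG CAT GGT AAA CCA ACG GTC AAT GTG ACA CTC GTG ACC GGT GCA TCT GGG AAG — no ATG→stop ORF.
Frame 2: TAT GAC ATG AAT GTG GTT GAG GTG CGT CGG GGC ATG GTA AAC CAA CGG TCA ATG TGA CAC TCG TGA CCG GTG CAT CTG GGA — ATG at 8, stop TGA at 56 → 51 nt; ATG at 35, stop TGA at 56 → 24 nt; ATG at 53, stop TGA at 56 → 6 nt.
Frame 3: ATG ACA TGA ATG TGG TTG AGG TGC GTC GGG GCA TGG TAA ACC AAC GGT CAA TGT GAC ACT CGT GAC CGG TGC ATC TGG GAA — ATG at 3, stop TGA at 9 → 9 nt; ATG at 12, stop TAA at 39 → 30 nt.
Largest ORF found is 17 codons < 19, so no.

no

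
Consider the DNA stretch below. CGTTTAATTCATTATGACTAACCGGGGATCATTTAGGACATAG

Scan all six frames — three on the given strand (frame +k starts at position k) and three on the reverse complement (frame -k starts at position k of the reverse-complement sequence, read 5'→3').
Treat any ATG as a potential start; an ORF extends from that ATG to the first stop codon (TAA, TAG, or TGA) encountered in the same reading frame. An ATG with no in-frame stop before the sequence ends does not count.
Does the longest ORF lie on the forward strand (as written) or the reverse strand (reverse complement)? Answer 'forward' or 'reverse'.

forward

Reverse complement (5'→3'): CTATGTCCTAAATGATCCCCGGTTAGTCATAATGAATTAAACG
Frame +1: CGT TTA ATT CAT TAT GAC TAA CCG GGG ATC ATT TAG GAC ATA — no ATG→stop ORF.
Frame +2: GTT TAA TTC ATT ATG ACT AAC CGG GGA TCA TTT AGG ACA TAG — ATG at 14, stop TAG at 41 → 30 nt.
Frame +3: TTT AAT TCA TTA TGA CTA ACC GGG GAT CAT TTA GGA CAT — no ATG→stop ORF.
Frame -1: CTA TGT CCT AAA TGA TCC CCG GTT AGT CAT AAT GAA TTA AAC — no ATG→stop ORF.
Frame -2: TAT GTC CTA AAT GAT CCC CGG TTA GTC ATA ATG AAT TAA ACG — ATG at 32, stop TAA at 38 → 9 nt.
Frame -3: ATG TCC TAA ATG ATC CCC GGT TAG TCA TAA TGA ATT AAA — ATG at 3, stop TAA at 9 → 9 nt; ATG at 12, stop TAG at 24 → 15 nt.
Forward-strand max 30 nt; reverse-strand max 15 nt. The forward strand has the longer ORF.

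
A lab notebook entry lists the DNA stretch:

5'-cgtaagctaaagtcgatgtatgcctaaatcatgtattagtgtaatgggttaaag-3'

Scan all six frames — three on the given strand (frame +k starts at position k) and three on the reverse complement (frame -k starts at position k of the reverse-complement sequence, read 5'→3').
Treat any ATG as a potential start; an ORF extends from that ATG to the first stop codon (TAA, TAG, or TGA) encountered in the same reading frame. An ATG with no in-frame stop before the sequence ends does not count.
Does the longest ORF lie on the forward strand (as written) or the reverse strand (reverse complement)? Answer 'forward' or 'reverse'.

Reverse complement (5'→3'): CTTTAACCCATTACACTAATACATGATTTAGGCATACATCGACTTTAGCTTACG
Frame +1: CGT AAG CTA AAG TCG ATG TAT GCC TAA ATC ATG TAT TAG TGT AAT GGG TTA AAG — ATG at 16, stop TAA at 25 → 12 nt; ATG at 31, stop TAG at 37 → 9 nt.
Frame +2: GTA AGC TAA AGT CGA TGT ATG CCT AAA TCA TGT ATT AGT GTA ATG GGT TAA — ATG at 20, stop TAA at 50 → 33 nt; ATG at 44, stop TAA at 50 → 9 nt.
Frame +3: TAA GCT AAA GTC GAT GTA TGC CTA AAT CAT GTA TTA GTG TAA TGG GTT AAA — no ATG→stop ORF.
Frame -1: CTT TAA CCC ATT ACA CTA ATA CAT GAT TTA GGC ATA CAT CGA CTT TAG CTT ACG — no ATG→stop ORF.
Frame -2: TTT AAC CCA TTA CAC TAA TAC ATG ATT TAG GCA TAC ATC GAC TTT AGC TTA — ATG at 23, stop TAG at 29 → 9 nt.
Frame -3: TTA ACC CAT TAC ACT AAT ACA TGA TTT AGG CAT ACA TCG ACT TTA GCT TAC — no ATG→stop ORF.
Forward-strand max 33 nt; reverse-strand max 9 nt. The forward strand has the longer ORF.

forward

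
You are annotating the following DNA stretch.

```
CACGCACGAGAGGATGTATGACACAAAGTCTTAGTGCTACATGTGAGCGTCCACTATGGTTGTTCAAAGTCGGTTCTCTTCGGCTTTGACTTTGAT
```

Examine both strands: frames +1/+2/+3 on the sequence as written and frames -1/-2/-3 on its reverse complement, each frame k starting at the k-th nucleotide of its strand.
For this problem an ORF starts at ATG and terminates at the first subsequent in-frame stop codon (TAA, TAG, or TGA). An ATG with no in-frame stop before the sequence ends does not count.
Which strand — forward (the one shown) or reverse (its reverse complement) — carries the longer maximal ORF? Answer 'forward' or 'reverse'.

forward

Reverse complement (5'→3'): ATCAAAGTCAAAGCCGAAGAGAACCGACTTTGAACAACCATAGTGGACGCTCACATGTAGCACTAAGACTTTGTGTCATACATCCTCTCGTGCGTG
Frame +1: CAC GCA CGA GAG GAT GTA TGA CAC AAA GTC TTA GTG CTA CAT GTG AGC GTC CAC TAT GGT TGT TCA AAG TCG GTT CTC TTC GGC TTT GAC TTT GAT — no ATG→stop ORF.
Frame +2: ACG CAC GAG AGG ATG TAT GAC ACA AAG TCT TAG TGC TAC ATG TGA GCG TCC ACT ATG GTT GTT CAA AGT CGG TTC TCT TCG GCT TTG ACT TTG — ATG at 14, stop TAG at 32 → 21 nt; ATG at 41, stop TGA at 44 → 6 nt.
Frame +3: CGC ACG AGA GGA TGT ATG ACA CAA AGT CTT AGT GCT ACA TGT GAG CGT CCA CTA TGG TTG TTC AAA GTC GGT TCT CTT CGG CTT TGA CTT TGA — ATG at 18, stop TGA at 87 → 72 nt.
Frame -1: ATC AAA GTC AAA GCC GAA GAG AAC CGA CTT TGA ACA ACC ATA GTG GAC GCT CAC ATG TAG CAC TAA GAC TTT GTG TCA TAC ATC CTC TCG TGC GTG — ATG at 55, stop TAG at 58 → 6 nt.
Frame -2: TCA AAG TCA AAG CCG AAG AGA ACC GAC TTT GAA CAA CCA TAG TGG ACG CTC ACA TGT AGC ACT AAG ACT TTG TGT CAT ACA TCC TCT CGT GCG — no ATG→stop ORF.
Frame -3: CAA AGT CAA AGC CGA AGA GAA CCG ACT TTG AAC AAC CAT AGT GGA CGC TCA CAT GTA GCA CTA AGA CTT TGT GTC ATA CAT CCT CTC GTG CGT — no ATG→stop ORF.
Forward-strand max 72 nt; reverse-strand max 6 nt. The forward strand has the longer ORF.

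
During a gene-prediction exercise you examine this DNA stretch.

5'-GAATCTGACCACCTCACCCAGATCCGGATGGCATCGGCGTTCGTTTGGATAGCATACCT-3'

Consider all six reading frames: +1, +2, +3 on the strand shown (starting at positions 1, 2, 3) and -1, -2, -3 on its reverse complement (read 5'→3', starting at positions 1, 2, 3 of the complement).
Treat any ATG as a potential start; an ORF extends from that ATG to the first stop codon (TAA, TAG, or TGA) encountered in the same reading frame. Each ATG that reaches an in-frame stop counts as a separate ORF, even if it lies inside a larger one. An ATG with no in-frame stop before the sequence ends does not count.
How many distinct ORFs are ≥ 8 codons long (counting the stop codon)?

1

Reverse complement (5'→3'): AGGTATGCTATCCAAACGAACGCCGATGCCATCCGGATCTGGGTGAGGTGGTCAGATTC
Frame +1: GAA TCT GAC CAC CTC ACC CAG ATC CGG ATG GCA TCG GCG TTC GTT TGG ATA GCA TAC — no ATG→stop ORF.
Frame +2: AAT CTG ACC ACC TCA CCC AGA TCC GGA TGG CAT CGG CGT TCG TTT GGA TAG CAT ACC — no ATG→stop ORF.
Frame +3: ATC TGA CCA CCT CAC CCA GAT CCG GAT GGC ATC GGC GTT CGT TTG GAT AGC ATA CCT — no ATG→stop ORF.
Frame -1: AGG TAT GCT ATC CAA ACG AAC GCC GAT GCC ATC CGG ATC TGG GTG AGG TGG TCA GAT — no ATG→stop ORF.
Frame -2: GGT ATG CTA TCC AAA CGA ACG CCG ATG CCA TCC GGA TCT GGG TGA GGT GGT CAG ATT — ATG at 5, stop TGA at 44 → 42 nt; ATG at 26, stop TGA at 44 → 21 nt.
Frame -3: GTA TGC TAT CCA AAC GAA CGC CGA TGC CAT CCG GAT CTG GGT GAG GTG GTC AGA TTC — no ATG→stop ORF.
ORFs ≥ 8 codons: frame -2 5–46 (14 codons). Count = 1.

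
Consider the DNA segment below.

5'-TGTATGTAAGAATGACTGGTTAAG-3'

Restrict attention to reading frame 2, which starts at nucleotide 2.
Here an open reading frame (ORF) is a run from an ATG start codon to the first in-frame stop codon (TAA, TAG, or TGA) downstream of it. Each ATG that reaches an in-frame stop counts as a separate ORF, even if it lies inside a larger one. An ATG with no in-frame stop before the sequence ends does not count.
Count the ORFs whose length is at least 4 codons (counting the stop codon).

0

Frame 2: GTA TGT AAG AAT GAC TGG TTA — no ATG→stop ORF.
No ORF reaches 4 codons. Count = 0.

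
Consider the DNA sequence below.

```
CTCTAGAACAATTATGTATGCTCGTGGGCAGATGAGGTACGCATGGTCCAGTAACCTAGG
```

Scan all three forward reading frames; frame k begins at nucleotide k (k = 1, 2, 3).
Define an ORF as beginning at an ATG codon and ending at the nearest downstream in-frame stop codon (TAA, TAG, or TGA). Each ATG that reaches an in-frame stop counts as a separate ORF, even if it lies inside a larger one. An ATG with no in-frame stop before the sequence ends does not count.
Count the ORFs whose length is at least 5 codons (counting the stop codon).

Frame 1: CTC TAG AAC AAT TAT GTA TGC TCG TGG GCA GAT GAG GTA CGC ATG GTC CAG TAA CCT AGG — ATG at 43, stop TAA at 52 → 12 nt.
Frame 2: TCT AGA ACA ATT ATG TAT GCT CGT GGG CAG ATG AGG TAC GCA TGG TCC AGT AAC CTA — no ATG→stop ORF.
Frame 3: CTA GAA CAA TTA TGT ATG CTC GTG GGC AGA TGA GGT ACG CAT GGT CCA GTA ACC TAG — ATG at 18, stop TGA at 33 → 18 nt.
ORFs ≥ 5 codons: frame 3 18–35 (6 codons). Count = 1.

1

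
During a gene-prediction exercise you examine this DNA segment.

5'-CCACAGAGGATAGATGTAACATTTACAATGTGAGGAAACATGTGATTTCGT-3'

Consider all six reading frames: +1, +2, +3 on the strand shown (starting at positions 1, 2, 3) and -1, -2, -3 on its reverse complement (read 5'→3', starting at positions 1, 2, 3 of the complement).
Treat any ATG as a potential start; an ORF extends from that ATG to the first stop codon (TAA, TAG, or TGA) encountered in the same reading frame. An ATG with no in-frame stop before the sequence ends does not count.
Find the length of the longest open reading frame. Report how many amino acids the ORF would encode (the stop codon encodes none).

1

Reverse complement (5'→3'): ACGAAATCACATGTTTCCTCACATTGTAAATGTTACATCTATCCTCTGTGG
Frame +1: CCA CAG AGG ATA GAT GTA ACA TTT ACA ATG TGA GGA AAC ATG TGA TTT CGT — ATG at 28, stop TGA at 31 → 6 nt; ATG at 40, stop TGA at 43 → 6 nt.
Frame +2: CAC AGA GGA TAG ATG TAA CAT TTA CAA TGT GAG GAA ACA TGT GAT TTC — ATG at 14, stop TAA at 17 → 6 nt.
Frame +3: ACA GAG GAT AGA TGT AAC ATT TAC AAT GTG AGG AAA CAT GTG ATT TCG — no ATG→stop ORF.
Frame -1: ACG AAA TCA CAT GTT TCC TCA CAT TGT AAA TGT TAC ATC TAT CCT CTG TGG — no ATG→stop ORF.
Frame -2: CGA AAT CAC ATG TTT CCT CAC ATT GTA AAT GTT ACA TCT ATC CTC TGT — no ATG→stop ORF.
Frame -3: GAA ATC ACA TGT TTC CTC ACA TTG TAA ATG TTA CAT CTA TCC TCT GTG — no ATG→stop ORF.
Longest: frame +1, positions 28–33, 6 nt = 2 codons = 1 aa. → 1 amino acids.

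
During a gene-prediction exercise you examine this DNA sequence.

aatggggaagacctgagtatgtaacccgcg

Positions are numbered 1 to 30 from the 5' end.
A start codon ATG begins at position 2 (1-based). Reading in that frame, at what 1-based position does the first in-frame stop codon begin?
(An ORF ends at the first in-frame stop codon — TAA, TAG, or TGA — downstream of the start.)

14

Codons from position 2: ATG (2–4), GGG (5–7), AAG (8–10), ACC (11–13), TGA (14–16).
TGA is a stop codon; it begins at position 14.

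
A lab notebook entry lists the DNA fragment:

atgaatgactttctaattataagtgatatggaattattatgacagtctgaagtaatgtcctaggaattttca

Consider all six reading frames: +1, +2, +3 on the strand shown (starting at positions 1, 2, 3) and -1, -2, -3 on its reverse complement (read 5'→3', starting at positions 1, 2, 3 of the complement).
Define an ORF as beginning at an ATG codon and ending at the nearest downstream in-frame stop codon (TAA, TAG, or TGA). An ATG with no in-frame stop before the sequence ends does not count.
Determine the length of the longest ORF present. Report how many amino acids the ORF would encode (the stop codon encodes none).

Reverse complement (5'→3'): TGAAAATTCCTAGGACATTACTTCAGACTGTCATAATAATTCCATATCACTTATAATTAGAAAGTCATTCAT
Frame +1: ATG AAT GAC TTT CTA ATT ATA AGT GAT ATG GAA TTA TTA TGA CAG TCT GAA GTA ATG TCC TAG GAA TTT TCA — ATG at 1, stop TGA at 40 → 42 nt; ATG at 28, stop TGA at 40 → 15 nt; ATG at 55, stop TAG at 61 → 9 nt.
Frame +2: TGA ATG ACT TTC TAA TTA TAA GTG ATA TGG AAT TAT TAT GAC AGT CTG AAG TAA TGT CCT AGG AAT TTT — ATG at 5, stop TAA at 14 → 12 nt.
Frame +3: GAA TGA CTT TCT AAT TAT AAG TGA TAT GGA ATT ATT ATG ACA GTC TGA AGT AAT GTC CTA GGA ATT TTC — ATG at 39, stop TGA at 48 → 12 nt.
Frame -1: TGA AAA TTC CTA GGA CAT TAC TTC AGA CTG TCA TAA TAA TTC CAT ATC ACT TAT AAT TAG AAA GTC ATT CAT — no ATG→stop ORF.
Frame -2: GAA AAT TCC TAG GAC ATT ACT TCA GAC TGT CAT AAT AAT TCC ATA TCA CTT ATA ATT AGA AAG TCA TTC — no ATG→stop ORF.
Frame -3: AAA ATT CCT AGG ACA TTA CTT CAG ACT GTC ATA ATA ATT CCA TAT CAC TTA TAA TTA GAA AGT CAT TCA — no ATG→stop ORF.
Longest: frame +1, positions 1–42, 42 nt = 14 codons = 13 aa. → 13 amino acids.

13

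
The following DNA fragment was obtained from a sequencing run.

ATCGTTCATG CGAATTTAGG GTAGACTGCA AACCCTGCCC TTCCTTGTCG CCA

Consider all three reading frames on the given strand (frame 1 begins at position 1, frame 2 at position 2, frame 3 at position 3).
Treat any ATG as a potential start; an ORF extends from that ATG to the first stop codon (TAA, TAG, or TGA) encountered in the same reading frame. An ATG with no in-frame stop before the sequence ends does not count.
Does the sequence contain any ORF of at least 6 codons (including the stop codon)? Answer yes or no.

no

Frame 1: ATC GTT CAT GCG AAT TTA GGG TAG ACT GCA AAC CCT GCC CTT CCT TGT CGC — no ATG→stop ORF.
Frame 2: TCG TTC ATG CGA ATT TAG GGT AGA CTG CAA ACC CTG CCC TTC CTT GTC GCC — ATG at 8, stop TAG at 17 → 12 nt.
Frame 3: CGT TCA TGC GAA TTT AGG GTA GAC TGC AAA CCC TGC CCT TCC TTG TCG CCA — no ATG→stop ORF.
Largest ORF found is 4 codons < 6, so no.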